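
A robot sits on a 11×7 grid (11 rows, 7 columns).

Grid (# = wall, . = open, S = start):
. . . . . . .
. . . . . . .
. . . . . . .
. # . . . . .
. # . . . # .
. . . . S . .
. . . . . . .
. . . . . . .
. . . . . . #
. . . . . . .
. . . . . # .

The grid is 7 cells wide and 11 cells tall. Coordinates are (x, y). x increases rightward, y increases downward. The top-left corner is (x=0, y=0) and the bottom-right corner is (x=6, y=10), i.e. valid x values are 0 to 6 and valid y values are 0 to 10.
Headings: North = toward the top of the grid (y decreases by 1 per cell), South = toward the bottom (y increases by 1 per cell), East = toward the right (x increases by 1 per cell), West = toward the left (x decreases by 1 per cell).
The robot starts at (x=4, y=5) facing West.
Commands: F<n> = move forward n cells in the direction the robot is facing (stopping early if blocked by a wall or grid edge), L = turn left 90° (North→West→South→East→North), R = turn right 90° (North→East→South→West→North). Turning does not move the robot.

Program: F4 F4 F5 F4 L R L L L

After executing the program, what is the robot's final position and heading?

Answer: Final position: (x=0, y=5), facing North

Derivation:
Start: (x=4, y=5), facing West
  F4: move forward 4, now at (x=0, y=5)
  F4: move forward 0/4 (blocked), now at (x=0, y=5)
  F5: move forward 0/5 (blocked), now at (x=0, y=5)
  F4: move forward 0/4 (blocked), now at (x=0, y=5)
  L: turn left, now facing South
  R: turn right, now facing West
  L: turn left, now facing South
  L: turn left, now facing East
  L: turn left, now facing North
Final: (x=0, y=5), facing North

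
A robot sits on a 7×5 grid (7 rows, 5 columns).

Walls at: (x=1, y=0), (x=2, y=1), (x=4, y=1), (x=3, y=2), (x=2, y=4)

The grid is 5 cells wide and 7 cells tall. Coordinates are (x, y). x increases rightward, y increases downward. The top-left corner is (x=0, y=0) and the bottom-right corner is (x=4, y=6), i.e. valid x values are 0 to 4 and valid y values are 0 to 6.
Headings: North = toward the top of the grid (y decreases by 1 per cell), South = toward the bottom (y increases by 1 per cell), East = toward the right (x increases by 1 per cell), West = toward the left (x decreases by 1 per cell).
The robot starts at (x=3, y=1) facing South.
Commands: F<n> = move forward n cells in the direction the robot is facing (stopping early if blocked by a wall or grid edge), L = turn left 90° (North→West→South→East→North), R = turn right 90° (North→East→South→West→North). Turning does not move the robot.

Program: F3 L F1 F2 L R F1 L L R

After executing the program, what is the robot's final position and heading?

Answer: Final position: (x=3, y=1), facing North

Derivation:
Start: (x=3, y=1), facing South
  F3: move forward 0/3 (blocked), now at (x=3, y=1)
  L: turn left, now facing East
  F1: move forward 0/1 (blocked), now at (x=3, y=1)
  F2: move forward 0/2 (blocked), now at (x=3, y=1)
  L: turn left, now facing North
  R: turn right, now facing East
  F1: move forward 0/1 (blocked), now at (x=3, y=1)
  L: turn left, now facing North
  L: turn left, now facing West
  R: turn right, now facing North
Final: (x=3, y=1), facing North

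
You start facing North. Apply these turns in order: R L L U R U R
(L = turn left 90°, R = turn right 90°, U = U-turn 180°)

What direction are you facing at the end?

Answer: Final heading: East

Derivation:
Start: North
  R (right (90° clockwise)) -> East
  L (left (90° counter-clockwise)) -> North
  L (left (90° counter-clockwise)) -> West
  U (U-turn (180°)) -> East
  R (right (90° clockwise)) -> South
  U (U-turn (180°)) -> North
  R (right (90° clockwise)) -> East
Final: East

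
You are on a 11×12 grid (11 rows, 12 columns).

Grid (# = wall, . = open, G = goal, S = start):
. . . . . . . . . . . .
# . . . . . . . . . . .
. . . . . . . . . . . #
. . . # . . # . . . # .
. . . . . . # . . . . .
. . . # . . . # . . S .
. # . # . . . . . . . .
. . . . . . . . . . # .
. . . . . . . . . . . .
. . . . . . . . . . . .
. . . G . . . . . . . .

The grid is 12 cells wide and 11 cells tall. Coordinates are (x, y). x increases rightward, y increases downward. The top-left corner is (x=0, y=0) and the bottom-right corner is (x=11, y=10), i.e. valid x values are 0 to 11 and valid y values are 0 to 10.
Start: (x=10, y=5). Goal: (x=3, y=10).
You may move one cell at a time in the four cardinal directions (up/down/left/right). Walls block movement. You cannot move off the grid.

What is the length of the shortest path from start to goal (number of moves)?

BFS from (x=10, y=5) until reaching (x=3, y=10):
  Distance 0: (x=10, y=5)
  Distance 1: (x=10, y=4), (x=9, y=5), (x=11, y=5), (x=10, y=6)
  Distance 2: (x=9, y=4), (x=11, y=4), (x=8, y=5), (x=9, y=6), (x=11, y=6)
  Distance 3: (x=9, y=3), (x=11, y=3), (x=8, y=4), (x=8, y=6), (x=9, y=7), (x=11, y=7)
  Distance 4: (x=9, y=2), (x=8, y=3), (x=7, y=4), (x=7, y=6), (x=8, y=7), (x=9, y=8), (x=11, y=8)
  Distance 5: (x=9, y=1), (x=8, y=2), (x=10, y=2), (x=7, y=3), (x=6, y=6), (x=7, y=7), (x=8, y=8), (x=10, y=8), (x=9, y=9), (x=11, y=9)
  Distance 6: (x=9, y=0), (x=8, y=1), (x=10, y=1), (x=7, y=2), (x=6, y=5), (x=5, y=6), (x=6, y=7), (x=7, y=8), (x=8, y=9), (x=10, y=9), (x=9, y=10), (x=11, y=10)
  Distance 7: (x=8, y=0), (x=10, y=0), (x=7, y=1), (x=11, y=1), (x=6, y=2), (x=5, y=5), (x=4, y=6), (x=5, y=7), (x=6, y=8), (x=7, y=9), (x=8, y=10), (x=10, y=10)
  Distance 8: (x=7, y=0), (x=11, y=0), (x=6, y=1), (x=5, y=2), (x=5, y=4), (x=4, y=5), (x=4, y=7), (x=5, y=8), (x=6, y=9), (x=7, y=10)
  Distance 9: (x=6, y=0), (x=5, y=1), (x=4, y=2), (x=5, y=3), (x=4, y=4), (x=3, y=7), (x=4, y=8), (x=5, y=9), (x=6, y=10)
  Distance 10: (x=5, y=0), (x=4, y=1), (x=3, y=2), (x=4, y=3), (x=3, y=4), (x=2, y=7), (x=3, y=8), (x=4, y=9), (x=5, y=10)
  Distance 11: (x=4, y=0), (x=3, y=1), (x=2, y=2), (x=2, y=4), (x=2, y=6), (x=1, y=7), (x=2, y=8), (x=3, y=9), (x=4, y=10)
  Distance 12: (x=3, y=0), (x=2, y=1), (x=1, y=2), (x=2, y=3), (x=1, y=4), (x=2, y=5), (x=0, y=7), (x=1, y=8), (x=2, y=9), (x=3, y=10)  <- goal reached here
One shortest path (12 moves): (x=10, y=5) -> (x=9, y=5) -> (x=8, y=5) -> (x=8, y=6) -> (x=7, y=6) -> (x=6, y=6) -> (x=5, y=6) -> (x=4, y=6) -> (x=4, y=7) -> (x=3, y=7) -> (x=3, y=8) -> (x=3, y=9) -> (x=3, y=10)

Answer: Shortest path length: 12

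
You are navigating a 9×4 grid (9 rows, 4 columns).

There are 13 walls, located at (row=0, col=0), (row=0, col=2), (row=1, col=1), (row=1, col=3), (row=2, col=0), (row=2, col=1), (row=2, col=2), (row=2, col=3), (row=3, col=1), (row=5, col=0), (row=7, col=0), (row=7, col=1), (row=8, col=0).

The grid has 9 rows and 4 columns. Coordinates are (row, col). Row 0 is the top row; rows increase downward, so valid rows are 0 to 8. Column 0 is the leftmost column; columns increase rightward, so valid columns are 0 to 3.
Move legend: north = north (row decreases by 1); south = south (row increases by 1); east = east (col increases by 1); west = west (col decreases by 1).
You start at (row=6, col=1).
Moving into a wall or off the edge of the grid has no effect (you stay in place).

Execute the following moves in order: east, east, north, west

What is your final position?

Start: (row=6, col=1)
  east (east): (row=6, col=1) -> (row=6, col=2)
  east (east): (row=6, col=2) -> (row=6, col=3)
  north (north): (row=6, col=3) -> (row=5, col=3)
  west (west): (row=5, col=3) -> (row=5, col=2)
Final: (row=5, col=2)

Answer: Final position: (row=5, col=2)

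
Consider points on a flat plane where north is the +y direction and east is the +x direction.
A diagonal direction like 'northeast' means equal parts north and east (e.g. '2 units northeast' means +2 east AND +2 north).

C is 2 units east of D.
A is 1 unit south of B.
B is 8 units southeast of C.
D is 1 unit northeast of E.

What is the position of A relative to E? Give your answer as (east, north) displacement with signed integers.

Place E at the origin (east=0, north=0).
  D is 1 unit northeast of E: delta (east=+1, north=+1); D at (east=1, north=1).
  C is 2 units east of D: delta (east=+2, north=+0); C at (east=3, north=1).
  B is 8 units southeast of C: delta (east=+8, north=-8); B at (east=11, north=-7).
  A is 1 unit south of B: delta (east=+0, north=-1); A at (east=11, north=-8).
Therefore A relative to E: (east=11, north=-8).

Answer: A is at (east=11, north=-8) relative to E.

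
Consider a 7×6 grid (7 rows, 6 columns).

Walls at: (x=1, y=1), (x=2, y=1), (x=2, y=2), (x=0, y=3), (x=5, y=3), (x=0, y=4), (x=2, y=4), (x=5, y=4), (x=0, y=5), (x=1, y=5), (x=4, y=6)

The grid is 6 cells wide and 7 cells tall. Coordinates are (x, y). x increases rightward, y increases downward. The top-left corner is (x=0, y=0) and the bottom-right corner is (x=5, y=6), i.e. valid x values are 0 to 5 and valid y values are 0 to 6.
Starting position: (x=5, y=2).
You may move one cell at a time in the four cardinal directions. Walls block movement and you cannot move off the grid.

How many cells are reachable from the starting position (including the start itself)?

Answer: Reachable cells: 31

Derivation:
BFS flood-fill from (x=5, y=2):
  Distance 0: (x=5, y=2)
  Distance 1: (x=5, y=1), (x=4, y=2)
  Distance 2: (x=5, y=0), (x=4, y=1), (x=3, y=2), (x=4, y=3)
  Distance 3: (x=4, y=0), (x=3, y=1), (x=3, y=3), (x=4, y=4)
  Distance 4: (x=3, y=0), (x=2, y=3), (x=3, y=4), (x=4, y=5)
  Distance 5: (x=2, y=0), (x=1, y=3), (x=3, y=5), (x=5, y=5)
  Distance 6: (x=1, y=0), (x=1, y=2), (x=1, y=4), (x=2, y=5), (x=3, y=6), (x=5, y=6)
  Distance 7: (x=0, y=0), (x=0, y=2), (x=2, y=6)
  Distance 8: (x=0, y=1), (x=1, y=6)
  Distance 9: (x=0, y=6)
Total reachable: 31 (grid has 31 open cells total)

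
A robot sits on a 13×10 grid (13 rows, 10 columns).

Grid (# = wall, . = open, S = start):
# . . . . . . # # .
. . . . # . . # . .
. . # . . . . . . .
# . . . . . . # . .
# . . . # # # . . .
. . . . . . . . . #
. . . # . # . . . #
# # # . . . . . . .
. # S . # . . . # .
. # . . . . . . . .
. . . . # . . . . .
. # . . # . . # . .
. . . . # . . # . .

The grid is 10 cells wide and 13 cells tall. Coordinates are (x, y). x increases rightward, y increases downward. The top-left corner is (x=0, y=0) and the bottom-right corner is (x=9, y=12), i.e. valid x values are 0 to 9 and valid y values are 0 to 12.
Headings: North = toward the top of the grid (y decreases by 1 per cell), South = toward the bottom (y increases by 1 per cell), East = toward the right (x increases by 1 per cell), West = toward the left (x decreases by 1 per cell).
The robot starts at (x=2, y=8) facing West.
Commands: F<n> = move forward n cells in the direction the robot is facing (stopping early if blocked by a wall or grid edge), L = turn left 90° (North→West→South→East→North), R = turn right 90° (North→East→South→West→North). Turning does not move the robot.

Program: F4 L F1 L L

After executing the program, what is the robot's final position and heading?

Start: (x=2, y=8), facing West
  F4: move forward 0/4 (blocked), now at (x=2, y=8)
  L: turn left, now facing South
  F1: move forward 1, now at (x=2, y=9)
  L: turn left, now facing East
  L: turn left, now facing North
Final: (x=2, y=9), facing North

Answer: Final position: (x=2, y=9), facing North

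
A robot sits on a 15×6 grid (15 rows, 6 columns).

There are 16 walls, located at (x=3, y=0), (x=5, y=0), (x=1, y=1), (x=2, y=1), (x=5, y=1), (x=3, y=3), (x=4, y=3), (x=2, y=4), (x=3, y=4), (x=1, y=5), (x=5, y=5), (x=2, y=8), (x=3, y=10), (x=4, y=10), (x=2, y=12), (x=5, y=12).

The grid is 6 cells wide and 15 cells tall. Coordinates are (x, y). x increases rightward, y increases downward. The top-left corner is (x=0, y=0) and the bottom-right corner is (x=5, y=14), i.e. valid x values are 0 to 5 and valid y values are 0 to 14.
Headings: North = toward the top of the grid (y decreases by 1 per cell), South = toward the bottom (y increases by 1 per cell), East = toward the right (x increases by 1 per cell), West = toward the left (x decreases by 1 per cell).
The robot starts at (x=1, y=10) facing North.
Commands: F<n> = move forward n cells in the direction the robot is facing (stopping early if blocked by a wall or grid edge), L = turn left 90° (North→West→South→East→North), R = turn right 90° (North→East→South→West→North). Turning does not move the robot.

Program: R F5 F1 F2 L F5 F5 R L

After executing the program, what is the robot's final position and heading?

Start: (x=1, y=10), facing North
  R: turn right, now facing East
  F5: move forward 1/5 (blocked), now at (x=2, y=10)
  F1: move forward 0/1 (blocked), now at (x=2, y=10)
  F2: move forward 0/2 (blocked), now at (x=2, y=10)
  L: turn left, now facing North
  F5: move forward 1/5 (blocked), now at (x=2, y=9)
  F5: move forward 0/5 (blocked), now at (x=2, y=9)
  R: turn right, now facing East
  L: turn left, now facing North
Final: (x=2, y=9), facing North

Answer: Final position: (x=2, y=9), facing North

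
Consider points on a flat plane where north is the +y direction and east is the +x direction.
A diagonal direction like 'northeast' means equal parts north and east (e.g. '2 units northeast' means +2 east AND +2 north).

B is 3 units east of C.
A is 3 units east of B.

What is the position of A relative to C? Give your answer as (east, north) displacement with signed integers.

Answer: A is at (east=6, north=0) relative to C.

Derivation:
Place C at the origin (east=0, north=0).
  B is 3 units east of C: delta (east=+3, north=+0); B at (east=3, north=0).
  A is 3 units east of B: delta (east=+3, north=+0); A at (east=6, north=0).
Therefore A relative to C: (east=6, north=0).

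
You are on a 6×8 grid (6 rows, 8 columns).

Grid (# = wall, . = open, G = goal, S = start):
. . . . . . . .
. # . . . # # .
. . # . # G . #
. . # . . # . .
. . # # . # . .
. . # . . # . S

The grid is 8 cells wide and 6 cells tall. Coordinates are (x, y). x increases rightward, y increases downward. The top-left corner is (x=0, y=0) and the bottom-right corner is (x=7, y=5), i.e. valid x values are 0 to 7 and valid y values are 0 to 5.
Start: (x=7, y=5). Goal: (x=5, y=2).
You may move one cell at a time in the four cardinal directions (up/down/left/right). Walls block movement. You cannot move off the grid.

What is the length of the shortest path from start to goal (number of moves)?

BFS from (x=7, y=5) until reaching (x=5, y=2):
  Distance 0: (x=7, y=5)
  Distance 1: (x=7, y=4), (x=6, y=5)
  Distance 2: (x=7, y=3), (x=6, y=4)
  Distance 3: (x=6, y=3)
  Distance 4: (x=6, y=2)
  Distance 5: (x=5, y=2)  <- goal reached here
One shortest path (5 moves): (x=7, y=5) -> (x=6, y=5) -> (x=6, y=4) -> (x=6, y=3) -> (x=6, y=2) -> (x=5, y=2)

Answer: Shortest path length: 5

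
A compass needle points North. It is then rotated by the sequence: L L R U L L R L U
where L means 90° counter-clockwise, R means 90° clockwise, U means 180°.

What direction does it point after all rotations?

Answer: Final heading: East

Derivation:
Start: North
  L (left (90° counter-clockwise)) -> West
  L (left (90° counter-clockwise)) -> South
  R (right (90° clockwise)) -> West
  U (U-turn (180°)) -> East
  L (left (90° counter-clockwise)) -> North
  L (left (90° counter-clockwise)) -> West
  R (right (90° clockwise)) -> North
  L (left (90° counter-clockwise)) -> West
  U (U-turn (180°)) -> East
Final: East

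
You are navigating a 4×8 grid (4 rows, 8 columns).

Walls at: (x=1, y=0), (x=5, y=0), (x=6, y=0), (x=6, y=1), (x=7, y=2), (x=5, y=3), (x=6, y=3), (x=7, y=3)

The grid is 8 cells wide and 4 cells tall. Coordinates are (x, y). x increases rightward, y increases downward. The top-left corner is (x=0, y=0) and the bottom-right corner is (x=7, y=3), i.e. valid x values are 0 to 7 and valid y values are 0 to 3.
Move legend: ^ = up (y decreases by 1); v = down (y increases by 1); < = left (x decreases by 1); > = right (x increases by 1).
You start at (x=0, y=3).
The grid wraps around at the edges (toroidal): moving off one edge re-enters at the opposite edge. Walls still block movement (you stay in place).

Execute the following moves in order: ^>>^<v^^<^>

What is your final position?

Start: (x=0, y=3)
  ^ (up): (x=0, y=3) -> (x=0, y=2)
  > (right): (x=0, y=2) -> (x=1, y=2)
  > (right): (x=1, y=2) -> (x=2, y=2)
  ^ (up): (x=2, y=2) -> (x=2, y=1)
  < (left): (x=2, y=1) -> (x=1, y=1)
  v (down): (x=1, y=1) -> (x=1, y=2)
  ^ (up): (x=1, y=2) -> (x=1, y=1)
  ^ (up): blocked, stay at (x=1, y=1)
  < (left): (x=1, y=1) -> (x=0, y=1)
  ^ (up): (x=0, y=1) -> (x=0, y=0)
  > (right): blocked, stay at (x=0, y=0)
Final: (x=0, y=0)

Answer: Final position: (x=0, y=0)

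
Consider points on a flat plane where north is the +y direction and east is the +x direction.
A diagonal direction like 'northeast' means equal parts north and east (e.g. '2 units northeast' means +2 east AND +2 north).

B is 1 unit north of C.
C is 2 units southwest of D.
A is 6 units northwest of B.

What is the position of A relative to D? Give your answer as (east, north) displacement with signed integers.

Answer: A is at (east=-8, north=5) relative to D.

Derivation:
Place D at the origin (east=0, north=0).
  C is 2 units southwest of D: delta (east=-2, north=-2); C at (east=-2, north=-2).
  B is 1 unit north of C: delta (east=+0, north=+1); B at (east=-2, north=-1).
  A is 6 units northwest of B: delta (east=-6, north=+6); A at (east=-8, north=5).
Therefore A relative to D: (east=-8, north=5).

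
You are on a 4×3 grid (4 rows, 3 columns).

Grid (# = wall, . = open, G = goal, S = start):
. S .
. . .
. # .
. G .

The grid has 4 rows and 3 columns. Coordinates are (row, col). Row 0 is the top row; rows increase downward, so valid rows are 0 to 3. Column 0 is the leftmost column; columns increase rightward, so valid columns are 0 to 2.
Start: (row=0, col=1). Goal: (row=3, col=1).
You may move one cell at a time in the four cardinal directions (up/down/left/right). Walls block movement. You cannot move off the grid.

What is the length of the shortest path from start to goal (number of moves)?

Answer: Shortest path length: 5

Derivation:
BFS from (row=0, col=1) until reaching (row=3, col=1):
  Distance 0: (row=0, col=1)
  Distance 1: (row=0, col=0), (row=0, col=2), (row=1, col=1)
  Distance 2: (row=1, col=0), (row=1, col=2)
  Distance 3: (row=2, col=0), (row=2, col=2)
  Distance 4: (row=3, col=0), (row=3, col=2)
  Distance 5: (row=3, col=1)  <- goal reached here
One shortest path (5 moves): (row=0, col=1) -> (row=0, col=2) -> (row=1, col=2) -> (row=2, col=2) -> (row=3, col=2) -> (row=3, col=1)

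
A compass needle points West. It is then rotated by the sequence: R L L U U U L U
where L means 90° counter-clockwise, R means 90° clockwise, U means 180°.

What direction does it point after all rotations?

Answer: Final heading: East

Derivation:
Start: West
  R (right (90° clockwise)) -> North
  L (left (90° counter-clockwise)) -> West
  L (left (90° counter-clockwise)) -> South
  U (U-turn (180°)) -> North
  U (U-turn (180°)) -> South
  U (U-turn (180°)) -> North
  L (left (90° counter-clockwise)) -> West
  U (U-turn (180°)) -> East
Final: East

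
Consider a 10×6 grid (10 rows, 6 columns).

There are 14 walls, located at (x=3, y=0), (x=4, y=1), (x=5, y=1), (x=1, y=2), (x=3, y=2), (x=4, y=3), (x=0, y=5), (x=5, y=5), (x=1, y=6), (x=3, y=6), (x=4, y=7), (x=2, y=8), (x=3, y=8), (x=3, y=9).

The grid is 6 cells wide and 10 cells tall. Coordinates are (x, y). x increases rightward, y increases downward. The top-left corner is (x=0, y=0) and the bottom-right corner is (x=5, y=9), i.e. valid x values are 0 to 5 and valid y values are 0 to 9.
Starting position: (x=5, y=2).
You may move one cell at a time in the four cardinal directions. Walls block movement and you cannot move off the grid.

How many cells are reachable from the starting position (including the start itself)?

BFS flood-fill from (x=5, y=2):
  Distance 0: (x=5, y=2)
  Distance 1: (x=4, y=2), (x=5, y=3)
  Distance 2: (x=5, y=4)
  Distance 3: (x=4, y=4)
  Distance 4: (x=3, y=4), (x=4, y=5)
  Distance 5: (x=3, y=3), (x=2, y=4), (x=3, y=5), (x=4, y=6)
  Distance 6: (x=2, y=3), (x=1, y=4), (x=2, y=5), (x=5, y=6)
  Distance 7: (x=2, y=2), (x=1, y=3), (x=0, y=4), (x=1, y=5), (x=2, y=6), (x=5, y=7)
  Distance 8: (x=2, y=1), (x=0, y=3), (x=2, y=7), (x=5, y=8)
  Distance 9: (x=2, y=0), (x=1, y=1), (x=3, y=1), (x=0, y=2), (x=1, y=7), (x=3, y=7), (x=4, y=8), (x=5, y=9)
  Distance 10: (x=1, y=0), (x=0, y=1), (x=0, y=7), (x=1, y=8), (x=4, y=9)
  Distance 11: (x=0, y=0), (x=0, y=6), (x=0, y=8), (x=1, y=9)
  Distance 12: (x=0, y=9), (x=2, y=9)
Total reachable: 44 (grid has 46 open cells total)

Answer: Reachable cells: 44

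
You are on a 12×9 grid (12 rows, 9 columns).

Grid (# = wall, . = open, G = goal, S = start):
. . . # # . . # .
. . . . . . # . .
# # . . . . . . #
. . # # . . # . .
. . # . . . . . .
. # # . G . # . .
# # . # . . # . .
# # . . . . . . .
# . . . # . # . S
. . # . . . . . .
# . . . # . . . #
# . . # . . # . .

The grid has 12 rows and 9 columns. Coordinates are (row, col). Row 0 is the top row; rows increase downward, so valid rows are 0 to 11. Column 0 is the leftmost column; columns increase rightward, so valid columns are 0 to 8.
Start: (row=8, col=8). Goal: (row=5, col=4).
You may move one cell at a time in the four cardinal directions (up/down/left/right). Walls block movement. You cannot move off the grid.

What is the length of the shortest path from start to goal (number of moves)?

BFS from (row=8, col=8) until reaching (row=5, col=4):
  Distance 0: (row=8, col=8)
  Distance 1: (row=7, col=8), (row=8, col=7), (row=9, col=8)
  Distance 2: (row=6, col=8), (row=7, col=7), (row=9, col=7)
  Distance 3: (row=5, col=8), (row=6, col=7), (row=7, col=6), (row=9, col=6), (row=10, col=7)
  Distance 4: (row=4, col=8), (row=5, col=7), (row=7, col=5), (row=9, col=5), (row=10, col=6), (row=11, col=7)
  Distance 5: (row=3, col=8), (row=4, col=7), (row=6, col=5), (row=7, col=4), (row=8, col=5), (row=9, col=4), (row=10, col=5), (row=11, col=8)
  Distance 6: (row=3, col=7), (row=4, col=6), (row=5, col=5), (row=6, col=4), (row=7, col=3), (row=9, col=3), (row=11, col=5)
  Distance 7: (row=2, col=7), (row=4, col=5), (row=5, col=4), (row=7, col=2), (row=8, col=3), (row=10, col=3), (row=11, col=4)  <- goal reached here
One shortest path (7 moves): (row=8, col=8) -> (row=8, col=7) -> (row=7, col=7) -> (row=7, col=6) -> (row=7, col=5) -> (row=7, col=4) -> (row=6, col=4) -> (row=5, col=4)

Answer: Shortest path length: 7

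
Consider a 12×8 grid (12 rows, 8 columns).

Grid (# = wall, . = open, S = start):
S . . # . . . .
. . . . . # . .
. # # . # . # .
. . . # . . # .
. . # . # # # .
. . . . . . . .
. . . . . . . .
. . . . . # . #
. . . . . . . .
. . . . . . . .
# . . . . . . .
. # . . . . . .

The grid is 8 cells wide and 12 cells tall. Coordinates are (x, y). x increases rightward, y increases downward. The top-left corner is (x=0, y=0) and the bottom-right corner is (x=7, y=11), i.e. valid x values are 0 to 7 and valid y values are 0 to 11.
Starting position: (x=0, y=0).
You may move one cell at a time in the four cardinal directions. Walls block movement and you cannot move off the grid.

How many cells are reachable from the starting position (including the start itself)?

Answer: Reachable cells: 76

Derivation:
BFS flood-fill from (x=0, y=0):
  Distance 0: (x=0, y=0)
  Distance 1: (x=1, y=0), (x=0, y=1)
  Distance 2: (x=2, y=0), (x=1, y=1), (x=0, y=2)
  Distance 3: (x=2, y=1), (x=0, y=3)
  Distance 4: (x=3, y=1), (x=1, y=3), (x=0, y=4)
  Distance 5: (x=4, y=1), (x=3, y=2), (x=2, y=3), (x=1, y=4), (x=0, y=5)
  Distance 6: (x=4, y=0), (x=1, y=5), (x=0, y=6)
  Distance 7: (x=5, y=0), (x=2, y=5), (x=1, y=6), (x=0, y=7)
  Distance 8: (x=6, y=0), (x=3, y=5), (x=2, y=6), (x=1, y=7), (x=0, y=8)
  Distance 9: (x=7, y=0), (x=6, y=1), (x=3, y=4), (x=4, y=5), (x=3, y=6), (x=2, y=7), (x=1, y=8), (x=0, y=9)
  Distance 10: (x=7, y=1), (x=5, y=5), (x=4, y=6), (x=3, y=7), (x=2, y=8), (x=1, y=9)
  Distance 11: (x=7, y=2), (x=6, y=5), (x=5, y=6), (x=4, y=7), (x=3, y=8), (x=2, y=9), (x=1, y=10)
  Distance 12: (x=7, y=3), (x=7, y=5), (x=6, y=6), (x=4, y=8), (x=3, y=9), (x=2, y=10)
  Distance 13: (x=7, y=4), (x=7, y=6), (x=6, y=7), (x=5, y=8), (x=4, y=9), (x=3, y=10), (x=2, y=11)
  Distance 14: (x=6, y=8), (x=5, y=9), (x=4, y=10), (x=3, y=11)
  Distance 15: (x=7, y=8), (x=6, y=9), (x=5, y=10), (x=4, y=11)
  Distance 16: (x=7, y=9), (x=6, y=10), (x=5, y=11)
  Distance 17: (x=7, y=10), (x=6, y=11)
  Distance 18: (x=7, y=11)
Total reachable: 76 (grid has 80 open cells total)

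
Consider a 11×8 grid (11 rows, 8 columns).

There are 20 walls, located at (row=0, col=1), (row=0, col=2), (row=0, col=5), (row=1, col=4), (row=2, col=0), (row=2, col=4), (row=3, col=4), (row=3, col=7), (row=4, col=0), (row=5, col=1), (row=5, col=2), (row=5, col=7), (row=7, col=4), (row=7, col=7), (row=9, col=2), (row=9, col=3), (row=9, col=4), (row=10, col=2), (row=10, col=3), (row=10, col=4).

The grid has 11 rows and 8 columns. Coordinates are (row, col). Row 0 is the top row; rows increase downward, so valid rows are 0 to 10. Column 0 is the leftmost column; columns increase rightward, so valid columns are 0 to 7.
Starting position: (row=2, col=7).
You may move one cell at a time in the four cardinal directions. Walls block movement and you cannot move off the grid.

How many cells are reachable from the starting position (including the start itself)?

BFS flood-fill from (row=2, col=7):
  Distance 0: (row=2, col=7)
  Distance 1: (row=1, col=7), (row=2, col=6)
  Distance 2: (row=0, col=7), (row=1, col=6), (row=2, col=5), (row=3, col=6)
  Distance 3: (row=0, col=6), (row=1, col=5), (row=3, col=5), (row=4, col=6)
  Distance 4: (row=4, col=5), (row=4, col=7), (row=5, col=6)
  Distance 5: (row=4, col=4), (row=5, col=5), (row=6, col=6)
  Distance 6: (row=4, col=3), (row=5, col=4), (row=6, col=5), (row=6, col=7), (row=7, col=6)
  Distance 7: (row=3, col=3), (row=4, col=2), (row=5, col=3), (row=6, col=4), (row=7, col=5), (row=8, col=6)
  Distance 8: (row=2, col=3), (row=3, col=2), (row=4, col=1), (row=6, col=3), (row=8, col=5), (row=8, col=7), (row=9, col=6)
  Distance 9: (row=1, col=3), (row=2, col=2), (row=3, col=1), (row=6, col=2), (row=7, col=3), (row=8, col=4), (row=9, col=5), (row=9, col=7), (row=10, col=6)
  Distance 10: (row=0, col=3), (row=1, col=2), (row=2, col=1), (row=3, col=0), (row=6, col=1), (row=7, col=2), (row=8, col=3), (row=10, col=5), (row=10, col=7)
  Distance 11: (row=0, col=4), (row=1, col=1), (row=6, col=0), (row=7, col=1), (row=8, col=2)
  Distance 12: (row=1, col=0), (row=5, col=0), (row=7, col=0), (row=8, col=1)
  Distance 13: (row=0, col=0), (row=8, col=0), (row=9, col=1)
  Distance 14: (row=9, col=0), (row=10, col=1)
  Distance 15: (row=10, col=0)
Total reachable: 68 (grid has 68 open cells total)

Answer: Reachable cells: 68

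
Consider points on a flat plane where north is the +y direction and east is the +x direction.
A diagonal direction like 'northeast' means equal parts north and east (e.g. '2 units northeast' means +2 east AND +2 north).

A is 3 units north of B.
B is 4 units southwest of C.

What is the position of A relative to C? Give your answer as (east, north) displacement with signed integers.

Place C at the origin (east=0, north=0).
  B is 4 units southwest of C: delta (east=-4, north=-4); B at (east=-4, north=-4).
  A is 3 units north of B: delta (east=+0, north=+3); A at (east=-4, north=-1).
Therefore A relative to C: (east=-4, north=-1).

Answer: A is at (east=-4, north=-1) relative to C.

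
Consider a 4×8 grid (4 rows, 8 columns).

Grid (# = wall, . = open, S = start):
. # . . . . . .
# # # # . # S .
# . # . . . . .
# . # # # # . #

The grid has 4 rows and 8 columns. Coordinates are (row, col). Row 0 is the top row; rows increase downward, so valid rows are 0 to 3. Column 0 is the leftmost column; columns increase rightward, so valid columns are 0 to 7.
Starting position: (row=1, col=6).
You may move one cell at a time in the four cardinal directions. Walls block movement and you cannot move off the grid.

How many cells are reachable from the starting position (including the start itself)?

BFS flood-fill from (row=1, col=6):
  Distance 0: (row=1, col=6)
  Distance 1: (row=0, col=6), (row=1, col=7), (row=2, col=6)
  Distance 2: (row=0, col=5), (row=0, col=7), (row=2, col=5), (row=2, col=7), (row=3, col=6)
  Distance 3: (row=0, col=4), (row=2, col=4)
  Distance 4: (row=0, col=3), (row=1, col=4), (row=2, col=3)
  Distance 5: (row=0, col=2)
Total reachable: 15 (grid has 18 open cells total)

Answer: Reachable cells: 15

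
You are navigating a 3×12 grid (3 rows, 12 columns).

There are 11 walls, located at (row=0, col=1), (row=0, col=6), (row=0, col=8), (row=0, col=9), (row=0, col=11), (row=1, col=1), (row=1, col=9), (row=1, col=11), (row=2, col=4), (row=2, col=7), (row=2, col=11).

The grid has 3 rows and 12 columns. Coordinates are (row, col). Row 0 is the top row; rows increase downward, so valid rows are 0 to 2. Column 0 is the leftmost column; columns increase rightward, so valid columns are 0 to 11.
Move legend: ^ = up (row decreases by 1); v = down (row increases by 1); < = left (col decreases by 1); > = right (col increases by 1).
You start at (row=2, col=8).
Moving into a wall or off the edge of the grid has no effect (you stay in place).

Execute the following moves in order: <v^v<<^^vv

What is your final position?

Answer: Final position: (row=2, col=8)

Derivation:
Start: (row=2, col=8)
  < (left): blocked, stay at (row=2, col=8)
  v (down): blocked, stay at (row=2, col=8)
  ^ (up): (row=2, col=8) -> (row=1, col=8)
  v (down): (row=1, col=8) -> (row=2, col=8)
  < (left): blocked, stay at (row=2, col=8)
  < (left): blocked, stay at (row=2, col=8)
  ^ (up): (row=2, col=8) -> (row=1, col=8)
  ^ (up): blocked, stay at (row=1, col=8)
  v (down): (row=1, col=8) -> (row=2, col=8)
  v (down): blocked, stay at (row=2, col=8)
Final: (row=2, col=8)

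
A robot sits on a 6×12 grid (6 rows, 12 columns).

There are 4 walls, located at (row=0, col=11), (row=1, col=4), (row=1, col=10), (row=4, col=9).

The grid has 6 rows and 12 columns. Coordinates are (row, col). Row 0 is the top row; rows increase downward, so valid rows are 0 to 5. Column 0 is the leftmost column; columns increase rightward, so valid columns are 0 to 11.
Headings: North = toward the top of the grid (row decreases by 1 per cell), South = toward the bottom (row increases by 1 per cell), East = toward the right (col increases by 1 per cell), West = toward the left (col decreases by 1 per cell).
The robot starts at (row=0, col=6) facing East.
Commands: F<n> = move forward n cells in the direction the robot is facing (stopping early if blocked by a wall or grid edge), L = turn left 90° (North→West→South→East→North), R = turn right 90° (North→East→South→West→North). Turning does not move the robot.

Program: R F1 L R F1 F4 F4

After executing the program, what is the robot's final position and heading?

Start: (row=0, col=6), facing East
  R: turn right, now facing South
  F1: move forward 1, now at (row=1, col=6)
  L: turn left, now facing East
  R: turn right, now facing South
  F1: move forward 1, now at (row=2, col=6)
  F4: move forward 3/4 (blocked), now at (row=5, col=6)
  F4: move forward 0/4 (blocked), now at (row=5, col=6)
Final: (row=5, col=6), facing South

Answer: Final position: (row=5, col=6), facing South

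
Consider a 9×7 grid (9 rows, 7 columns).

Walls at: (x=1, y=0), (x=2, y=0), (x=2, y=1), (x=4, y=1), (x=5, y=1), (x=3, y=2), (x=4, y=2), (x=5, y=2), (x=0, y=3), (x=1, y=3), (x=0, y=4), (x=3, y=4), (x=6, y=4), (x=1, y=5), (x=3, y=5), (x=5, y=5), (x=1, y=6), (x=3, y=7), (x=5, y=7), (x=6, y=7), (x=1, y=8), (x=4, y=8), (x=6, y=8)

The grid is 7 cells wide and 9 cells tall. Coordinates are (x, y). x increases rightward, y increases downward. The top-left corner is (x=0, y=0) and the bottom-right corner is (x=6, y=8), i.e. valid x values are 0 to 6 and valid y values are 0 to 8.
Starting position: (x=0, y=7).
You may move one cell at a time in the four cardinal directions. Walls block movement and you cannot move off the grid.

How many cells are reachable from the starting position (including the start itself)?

Answer: Reachable cells: 39

Derivation:
BFS flood-fill from (x=0, y=7):
  Distance 0: (x=0, y=7)
  Distance 1: (x=0, y=6), (x=1, y=7), (x=0, y=8)
  Distance 2: (x=0, y=5), (x=2, y=7)
  Distance 3: (x=2, y=6), (x=2, y=8)
  Distance 4: (x=2, y=5), (x=3, y=6), (x=3, y=8)
  Distance 5: (x=2, y=4), (x=4, y=6)
  Distance 6: (x=2, y=3), (x=1, y=4), (x=4, y=5), (x=5, y=6), (x=4, y=7)
  Distance 7: (x=2, y=2), (x=3, y=3), (x=4, y=4), (x=6, y=6)
  Distance 8: (x=1, y=2), (x=4, y=3), (x=5, y=4), (x=6, y=5)
  Distance 9: (x=1, y=1), (x=0, y=2), (x=5, y=3)
  Distance 10: (x=0, y=1), (x=6, y=3)
  Distance 11: (x=0, y=0), (x=6, y=2)
  Distance 12: (x=6, y=1)
  Distance 13: (x=6, y=0)
  Distance 14: (x=5, y=0)
  Distance 15: (x=4, y=0)
  Distance 16: (x=3, y=0)
  Distance 17: (x=3, y=1)
Total reachable: 39 (grid has 40 open cells total)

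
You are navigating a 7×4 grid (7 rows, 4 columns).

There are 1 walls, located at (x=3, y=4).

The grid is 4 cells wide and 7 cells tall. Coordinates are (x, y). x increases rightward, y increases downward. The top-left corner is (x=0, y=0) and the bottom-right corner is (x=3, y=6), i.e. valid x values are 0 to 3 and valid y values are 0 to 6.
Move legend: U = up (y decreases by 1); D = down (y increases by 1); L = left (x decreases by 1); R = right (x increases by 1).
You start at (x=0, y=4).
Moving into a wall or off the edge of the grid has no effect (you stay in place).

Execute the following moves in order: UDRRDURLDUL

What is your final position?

Start: (x=0, y=4)
  U (up): (x=0, y=4) -> (x=0, y=3)
  D (down): (x=0, y=3) -> (x=0, y=4)
  R (right): (x=0, y=4) -> (x=1, y=4)
  R (right): (x=1, y=4) -> (x=2, y=4)
  D (down): (x=2, y=4) -> (x=2, y=5)
  U (up): (x=2, y=5) -> (x=2, y=4)
  R (right): blocked, stay at (x=2, y=4)
  L (left): (x=2, y=4) -> (x=1, y=4)
  D (down): (x=1, y=4) -> (x=1, y=5)
  U (up): (x=1, y=5) -> (x=1, y=4)
  L (left): (x=1, y=4) -> (x=0, y=4)
Final: (x=0, y=4)

Answer: Final position: (x=0, y=4)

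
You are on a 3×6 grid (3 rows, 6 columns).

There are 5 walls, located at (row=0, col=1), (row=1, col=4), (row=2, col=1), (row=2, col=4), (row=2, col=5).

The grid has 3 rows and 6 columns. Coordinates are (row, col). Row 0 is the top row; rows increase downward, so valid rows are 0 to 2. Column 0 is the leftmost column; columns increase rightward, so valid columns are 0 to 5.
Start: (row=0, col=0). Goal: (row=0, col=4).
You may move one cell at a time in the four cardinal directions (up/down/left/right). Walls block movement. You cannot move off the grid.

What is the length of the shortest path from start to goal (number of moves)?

BFS from (row=0, col=0) until reaching (row=0, col=4):
  Distance 0: (row=0, col=0)
  Distance 1: (row=1, col=0)
  Distance 2: (row=1, col=1), (row=2, col=0)
  Distance 3: (row=1, col=2)
  Distance 4: (row=0, col=2), (row=1, col=3), (row=2, col=2)
  Distance 5: (row=0, col=3), (row=2, col=3)
  Distance 6: (row=0, col=4)  <- goal reached here
One shortest path (6 moves): (row=0, col=0) -> (row=1, col=0) -> (row=1, col=1) -> (row=1, col=2) -> (row=1, col=3) -> (row=0, col=3) -> (row=0, col=4)

Answer: Shortest path length: 6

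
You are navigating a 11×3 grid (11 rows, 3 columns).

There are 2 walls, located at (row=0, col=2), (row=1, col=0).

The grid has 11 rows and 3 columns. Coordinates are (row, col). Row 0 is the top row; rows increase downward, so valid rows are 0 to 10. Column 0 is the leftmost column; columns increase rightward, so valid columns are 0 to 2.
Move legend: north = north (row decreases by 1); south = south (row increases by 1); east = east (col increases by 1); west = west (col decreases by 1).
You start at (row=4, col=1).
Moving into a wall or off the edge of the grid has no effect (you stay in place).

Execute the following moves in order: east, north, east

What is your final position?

Answer: Final position: (row=3, col=2)

Derivation:
Start: (row=4, col=1)
  east (east): (row=4, col=1) -> (row=4, col=2)
  north (north): (row=4, col=2) -> (row=3, col=2)
  east (east): blocked, stay at (row=3, col=2)
Final: (row=3, col=2)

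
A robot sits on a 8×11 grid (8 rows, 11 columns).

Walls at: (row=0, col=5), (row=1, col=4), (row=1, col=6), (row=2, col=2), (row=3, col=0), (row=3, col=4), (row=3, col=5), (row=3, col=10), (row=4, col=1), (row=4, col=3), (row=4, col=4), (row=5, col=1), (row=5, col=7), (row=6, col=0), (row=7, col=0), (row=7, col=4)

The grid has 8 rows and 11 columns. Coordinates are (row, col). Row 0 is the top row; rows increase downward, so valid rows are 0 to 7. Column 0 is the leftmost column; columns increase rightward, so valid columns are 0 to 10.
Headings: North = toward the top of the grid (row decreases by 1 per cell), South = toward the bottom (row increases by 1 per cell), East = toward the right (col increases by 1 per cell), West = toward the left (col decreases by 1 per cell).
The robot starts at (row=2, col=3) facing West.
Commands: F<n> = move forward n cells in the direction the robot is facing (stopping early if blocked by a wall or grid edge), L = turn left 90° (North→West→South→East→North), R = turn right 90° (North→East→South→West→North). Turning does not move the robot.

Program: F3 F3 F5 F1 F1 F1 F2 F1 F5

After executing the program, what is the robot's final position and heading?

Start: (row=2, col=3), facing West
  F3: move forward 0/3 (blocked), now at (row=2, col=3)
  F3: move forward 0/3 (blocked), now at (row=2, col=3)
  F5: move forward 0/5 (blocked), now at (row=2, col=3)
  [×3]F1: move forward 0/1 (blocked), now at (row=2, col=3)
  F2: move forward 0/2 (blocked), now at (row=2, col=3)
  F1: move forward 0/1 (blocked), now at (row=2, col=3)
  F5: move forward 0/5 (blocked), now at (row=2, col=3)
Final: (row=2, col=3), facing West

Answer: Final position: (row=2, col=3), facing West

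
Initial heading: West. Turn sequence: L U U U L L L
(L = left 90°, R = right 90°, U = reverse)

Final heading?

Answer: Final heading: East

Derivation:
Start: West
  L (left (90° counter-clockwise)) -> South
  U (U-turn (180°)) -> North
  U (U-turn (180°)) -> South
  U (U-turn (180°)) -> North
  L (left (90° counter-clockwise)) -> West
  L (left (90° counter-clockwise)) -> South
  L (left (90° counter-clockwise)) -> East
Final: East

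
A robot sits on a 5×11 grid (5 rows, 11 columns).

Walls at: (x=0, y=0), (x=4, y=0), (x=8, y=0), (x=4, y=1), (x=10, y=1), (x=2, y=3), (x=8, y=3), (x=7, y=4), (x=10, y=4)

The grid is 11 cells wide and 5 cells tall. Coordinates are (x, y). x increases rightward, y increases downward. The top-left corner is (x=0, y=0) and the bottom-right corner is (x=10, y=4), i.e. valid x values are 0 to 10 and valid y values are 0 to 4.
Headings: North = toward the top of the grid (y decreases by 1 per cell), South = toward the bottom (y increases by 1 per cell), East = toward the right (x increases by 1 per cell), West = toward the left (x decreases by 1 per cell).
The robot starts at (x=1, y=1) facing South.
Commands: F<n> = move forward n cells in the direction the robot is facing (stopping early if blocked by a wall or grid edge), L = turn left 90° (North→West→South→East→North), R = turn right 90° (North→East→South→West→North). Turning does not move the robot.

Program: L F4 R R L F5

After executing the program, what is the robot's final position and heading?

Start: (x=1, y=1), facing South
  L: turn left, now facing East
  F4: move forward 2/4 (blocked), now at (x=3, y=1)
  R: turn right, now facing South
  R: turn right, now facing West
  L: turn left, now facing South
  F5: move forward 3/5 (blocked), now at (x=3, y=4)
Final: (x=3, y=4), facing South

Answer: Final position: (x=3, y=4), facing South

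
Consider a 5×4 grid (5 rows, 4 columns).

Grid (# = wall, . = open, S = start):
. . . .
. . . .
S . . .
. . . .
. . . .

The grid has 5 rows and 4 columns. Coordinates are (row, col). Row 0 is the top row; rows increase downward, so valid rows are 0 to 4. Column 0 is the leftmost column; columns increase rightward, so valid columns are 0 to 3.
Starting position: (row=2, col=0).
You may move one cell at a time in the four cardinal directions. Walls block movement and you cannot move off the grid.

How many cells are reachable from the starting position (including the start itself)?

BFS flood-fill from (row=2, col=0):
  Distance 0: (row=2, col=0)
  Distance 1: (row=1, col=0), (row=2, col=1), (row=3, col=0)
  Distance 2: (row=0, col=0), (row=1, col=1), (row=2, col=2), (row=3, col=1), (row=4, col=0)
  Distance 3: (row=0, col=1), (row=1, col=2), (row=2, col=3), (row=3, col=2), (row=4, col=1)
  Distance 4: (row=0, col=2), (row=1, col=3), (row=3, col=3), (row=4, col=2)
  Distance 5: (row=0, col=3), (row=4, col=3)
Total reachable: 20 (grid has 20 open cells total)

Answer: Reachable cells: 20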